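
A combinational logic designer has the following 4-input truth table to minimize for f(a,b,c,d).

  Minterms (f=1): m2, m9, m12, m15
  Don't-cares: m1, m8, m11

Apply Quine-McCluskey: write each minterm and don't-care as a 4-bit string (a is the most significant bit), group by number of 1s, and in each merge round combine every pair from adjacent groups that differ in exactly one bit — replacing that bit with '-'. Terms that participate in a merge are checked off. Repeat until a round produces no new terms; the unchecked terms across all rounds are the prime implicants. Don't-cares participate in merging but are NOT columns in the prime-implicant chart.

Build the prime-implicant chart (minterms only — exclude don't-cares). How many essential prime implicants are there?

Round 0: 0001✓ 0010 1000✓ 1001✓ 1011✓ 1100✓ 1111✓
Round 1: -001 1-00 1-11 10-1 100-
PIs = {-001, 0010, 1-00, 1-11, 10-1, 100-}
Coverage chart:
  m2: 0010 ←essential
  m9: -001,10-1,100-
  m12: 1-00 ←essential
  m15: 1-11 ←essential
Essential: 0010, 1-00, 1-11

3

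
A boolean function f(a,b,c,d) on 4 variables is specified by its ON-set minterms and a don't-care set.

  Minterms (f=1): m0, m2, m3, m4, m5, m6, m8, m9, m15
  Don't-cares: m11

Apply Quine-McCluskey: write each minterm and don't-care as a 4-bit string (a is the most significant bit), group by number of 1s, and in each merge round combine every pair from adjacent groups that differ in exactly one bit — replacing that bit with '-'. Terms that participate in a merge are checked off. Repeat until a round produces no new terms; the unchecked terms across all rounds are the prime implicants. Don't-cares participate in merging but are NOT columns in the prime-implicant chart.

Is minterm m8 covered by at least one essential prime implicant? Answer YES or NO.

NO

[col 0] 0000*, 0010*, 0011*, 0100*, 0101*, 0110*, 1000*, 1001*, 1011*, 1111*
[col 1] -000, -011, 0-00*, 0-10*, 00-0*, 001-, 01-0*, 010-, 1-11, 10-1, 100-
[col 2] 0--0
Prime implicants: -000, -011, 0--0, 001-, 010-, 1-11, 10-1, 100-
PI chart (minterm → PIs covering it):
  0 | -000,0--0
  2 | 0--0,001-
  3 | -011,001-
  4 | 0--0,010-
  5 | 010-  (sole → essential)
  6 | 0--0  (sole → essential)
  8 | -000,100-
  9 | 10-1,100-
  15 | 1-11  (sole → essential)
Essential prime implicants: 0--0, 010-, 1-11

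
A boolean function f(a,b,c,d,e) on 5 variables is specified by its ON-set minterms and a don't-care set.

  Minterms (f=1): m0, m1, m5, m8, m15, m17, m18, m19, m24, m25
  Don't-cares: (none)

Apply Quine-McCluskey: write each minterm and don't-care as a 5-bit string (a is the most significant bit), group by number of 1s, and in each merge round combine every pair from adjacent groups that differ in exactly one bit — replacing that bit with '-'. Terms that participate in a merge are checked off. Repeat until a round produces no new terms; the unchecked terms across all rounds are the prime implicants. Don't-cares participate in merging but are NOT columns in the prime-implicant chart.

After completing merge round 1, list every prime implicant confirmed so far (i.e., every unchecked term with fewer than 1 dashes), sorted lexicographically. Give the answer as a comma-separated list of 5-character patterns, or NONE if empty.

01111

Round 0: 00000✓ 00001✓ 00101✓ 01000✓ 01111 10001✓ 10010✓ 10011✓ 11000✓ 11001✓
Round 1: -0001 -1000 0-000 00-01 0000- 1-001 100-1 1001- 1100-
PIs = {-0001, -1000, 0-000, 00-01, 0000-, 01111, 1-001, 100-1, 1001-, 1100-}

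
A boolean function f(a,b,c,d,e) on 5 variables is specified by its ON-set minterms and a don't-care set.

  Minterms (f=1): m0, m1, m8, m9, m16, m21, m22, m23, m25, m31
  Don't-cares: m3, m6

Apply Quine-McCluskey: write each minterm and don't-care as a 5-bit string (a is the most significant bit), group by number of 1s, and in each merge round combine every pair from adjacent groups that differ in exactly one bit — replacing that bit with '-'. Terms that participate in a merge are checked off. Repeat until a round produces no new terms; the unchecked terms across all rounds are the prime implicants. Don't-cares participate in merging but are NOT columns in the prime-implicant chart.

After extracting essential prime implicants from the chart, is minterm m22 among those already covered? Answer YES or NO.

Round 0: 00000✓ 00001✓ 00011✓ 00110✓ 01000✓ 01001✓ 10000✓ 10101✓ 10110✓ 10111✓ 11001✓ 11111✓
Round 1: -0000 -0110 -1001 0-000✓ 0-001✓ 000-1 0000-✓ 0100-✓ 1-111 101-1 1011-
Round 2: 0-00-
PIs = {-0000, -0110, -1001, 0-00-, 000-1, 1-111, 101-1, 1011-}
Coverage chart:
  m0: -0000,0-00-
  m1: 0-00-,000-1
  m8: 0-00- ←essential
  m9: -1001,0-00-
  m16: -0000 ←essential
  m21: 101-1 ←essential
  m22: -0110,1011-
  m23: 1-111,101-1,1011-
  m25: -1001 ←essential
  m31: 1-111 ←essential
Essential: -0000, -1001, 0-00-, 1-111, 101-1

NO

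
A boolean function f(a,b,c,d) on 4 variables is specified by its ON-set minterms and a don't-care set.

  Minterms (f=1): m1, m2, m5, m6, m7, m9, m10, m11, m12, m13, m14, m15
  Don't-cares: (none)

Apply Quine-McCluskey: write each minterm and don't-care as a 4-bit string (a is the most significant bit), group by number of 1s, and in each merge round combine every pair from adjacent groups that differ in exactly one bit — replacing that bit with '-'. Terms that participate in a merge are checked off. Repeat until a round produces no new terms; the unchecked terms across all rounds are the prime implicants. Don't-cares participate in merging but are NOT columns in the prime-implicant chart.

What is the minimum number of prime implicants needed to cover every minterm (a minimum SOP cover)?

size-2^0 implicants → 0001(✓)  0010(✓)  0101(✓)  0110(✓)  0111(✓)  1001(✓)  1010(✓)  1011(✓)  1100(✓)  1101(✓)  1110(✓)  1111(✓)
size-2^1 implicants → -001(✓)  -010(✓)  -101(✓)  -110(✓)  -111(✓)  0-01(✓)  0-10(✓)  01-1(✓)  011-(✓)  1-01(✓)  1-10(✓)  1-11(✓)  10-1(✓)  101-(✓)  11-0(✓)  11-1(✓)  110-(✓)  111-(✓)
size-2^2 implicants → --01  --10  -1-1  -11-  1--1  1-1-  11--
Unchecked terms (primes): --01, --10, -1-1, -11-, 1--1, 1-1-, 11--
Minterm coverage:
  m1 ⊆ --01 [E]
  m2 ⊆ --10 [E]
  m5 ⊆ --01,-1-1
  m6 ⊆ --10,-11-
  m7 ⊆ -1-1,-11-
  m9 ⊆ --01,1--1
  m10 ⊆ --10,1-1-
  m11 ⊆ 1--1,1-1-
  m12 ⊆ 11-- [E]
  m13 ⊆ --01,-1-1,1--1,11--
  m14 ⊆ --10,-11-,1-1-,11--
  m15 ⊆ -1-1,-11-,1--1,1-1-,11--
E = {--01, --10, 11--}
Petrick residual → -1-1, 1--1
Cover = c'd + cd' + bd + ad + ab  |cover|=5

5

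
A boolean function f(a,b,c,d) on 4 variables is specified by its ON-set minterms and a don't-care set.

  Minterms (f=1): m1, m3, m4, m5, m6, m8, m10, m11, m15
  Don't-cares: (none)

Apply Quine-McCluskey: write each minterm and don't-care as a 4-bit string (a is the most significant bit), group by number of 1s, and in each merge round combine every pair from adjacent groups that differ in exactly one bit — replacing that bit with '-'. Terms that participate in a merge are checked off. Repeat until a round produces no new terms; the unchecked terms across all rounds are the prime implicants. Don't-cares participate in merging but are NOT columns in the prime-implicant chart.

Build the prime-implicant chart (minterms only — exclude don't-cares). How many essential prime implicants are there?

3

[col 0] 0001*, 0011*, 0100*, 0101*, 0110*, 1000*, 1010*, 1011*, 1111*
[col 1] -011, 0-01, 00-1, 01-0, 010-, 1-11, 10-0, 101-
Prime implicants: -011, 0-01, 00-1, 01-0, 010-, 1-11, 10-0, 101-
PI chart (minterm → PIs covering it):
  1 | 0-01,00-1
  3 | -011,00-1
  4 | 01-0,010-
  5 | 0-01,010-
  6 | 01-0  (sole → essential)
  8 | 10-0  (sole → essential)
  10 | 10-0,101-
  11 | -011,1-11,101-
  15 | 1-11  (sole → essential)
Essential prime implicants: 01-0, 1-11, 10-0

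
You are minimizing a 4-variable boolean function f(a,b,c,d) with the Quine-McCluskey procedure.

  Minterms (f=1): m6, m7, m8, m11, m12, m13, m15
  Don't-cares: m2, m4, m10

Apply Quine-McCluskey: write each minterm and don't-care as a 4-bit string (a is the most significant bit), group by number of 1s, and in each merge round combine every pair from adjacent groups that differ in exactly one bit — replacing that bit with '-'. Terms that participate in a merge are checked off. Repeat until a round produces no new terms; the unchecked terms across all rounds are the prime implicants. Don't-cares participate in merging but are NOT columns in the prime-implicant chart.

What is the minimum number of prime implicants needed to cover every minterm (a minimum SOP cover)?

[col 0] 0010*, 0100*, 0110*, 0111*, 1000*, 1010*, 1011*, 1100*, 1101*, 1111*
[col 1] -010, -100, -111, 0-10, 01-0, 011-, 1-00, 1-11, 10-0, 101-, 11-1, 110-
Prime implicants: -010, -100, -111, 0-10, 01-0, 011-, 1-00, 1-11, 10-0, 101-, 11-1, 110-
PI chart (minterm → PIs covering it):
  6 | 0-10,01-0,011-
  7 | -111,011-
  8 | 1-00,10-0
  11 | 1-11,101-
  12 | -100,1-00,110-
  13 | 11-1,110-
  15 | -111,1-11,11-1
(no essential prime implicants)
Petrick residual → 011-, 1-00, 1-11, 11-1
Minimum SOP uses 4 PIs: a'bc + ac'd' + acd + abd

4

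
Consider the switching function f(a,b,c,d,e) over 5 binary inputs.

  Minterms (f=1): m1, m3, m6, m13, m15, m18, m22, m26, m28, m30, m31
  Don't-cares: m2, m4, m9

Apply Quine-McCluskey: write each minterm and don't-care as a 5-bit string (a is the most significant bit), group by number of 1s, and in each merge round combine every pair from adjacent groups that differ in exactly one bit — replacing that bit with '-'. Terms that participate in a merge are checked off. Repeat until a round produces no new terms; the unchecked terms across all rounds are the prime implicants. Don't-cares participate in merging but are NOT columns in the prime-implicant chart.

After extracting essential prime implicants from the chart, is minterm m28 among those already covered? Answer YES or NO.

size-2^0 implicants → 00001(✓)  00010(✓)  00011(✓)  00100(✓)  00110(✓)  01001(✓)  01101(✓)  01111(✓)  10010(✓)  10110(✓)  11010(✓)  11100(✓)  11110(✓)  11111(✓)
size-2^1 implicants → -0010(✓)  -0110(✓)  -1111  0-001  00-10(✓)  000-1  0001-  001-0  01-01  011-1  1-010(✓)  1-110(✓)  10-10(✓)  11-10(✓)  111-0  1111-
size-2^2 implicants → -0-10  1--10
Unchecked terms (primes): -0-10, -1111, 0-001, 000-1, 0001-, 001-0, 01-01, 011-1, 1--10, 111-0, 1111-
Minterm coverage:
  m1 ⊆ 0-001,000-1
  m3 ⊆ 000-1,0001-
  m6 ⊆ -0-10,001-0
  m13 ⊆ 01-01,011-1
  m15 ⊆ -1111,011-1
  m18 ⊆ -0-10,1--10
  m22 ⊆ -0-10,1--10
  m26 ⊆ 1--10 [E]
  m28 ⊆ 111-0 [E]
  m30 ⊆ 1--10,111-0,1111-
  m31 ⊆ -1111,1111-
E = {1--10, 111-0}

YES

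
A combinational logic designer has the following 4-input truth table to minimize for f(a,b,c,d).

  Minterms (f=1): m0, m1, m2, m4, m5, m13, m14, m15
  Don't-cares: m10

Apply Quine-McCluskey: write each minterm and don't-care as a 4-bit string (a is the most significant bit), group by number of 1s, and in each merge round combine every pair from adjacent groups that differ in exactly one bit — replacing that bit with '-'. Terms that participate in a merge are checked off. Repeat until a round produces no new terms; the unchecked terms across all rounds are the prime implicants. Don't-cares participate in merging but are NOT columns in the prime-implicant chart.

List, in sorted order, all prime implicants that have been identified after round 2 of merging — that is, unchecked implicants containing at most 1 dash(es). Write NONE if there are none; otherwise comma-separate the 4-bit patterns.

-010, -101, 00-0, 1-10, 11-1, 111-

Round 0: 0000✓ 0001✓ 0010✓ 0100✓ 0101✓ 1010✓ 1101✓ 1110✓ 1111✓
Round 1: -010 -101 0-00✓ 0-01✓ 00-0 000-✓ 010-✓ 1-10 11-1 111-
Round 2: 0-0-
PIs = {-010, -101, 0-0-, 00-0, 1-10, 11-1, 111-}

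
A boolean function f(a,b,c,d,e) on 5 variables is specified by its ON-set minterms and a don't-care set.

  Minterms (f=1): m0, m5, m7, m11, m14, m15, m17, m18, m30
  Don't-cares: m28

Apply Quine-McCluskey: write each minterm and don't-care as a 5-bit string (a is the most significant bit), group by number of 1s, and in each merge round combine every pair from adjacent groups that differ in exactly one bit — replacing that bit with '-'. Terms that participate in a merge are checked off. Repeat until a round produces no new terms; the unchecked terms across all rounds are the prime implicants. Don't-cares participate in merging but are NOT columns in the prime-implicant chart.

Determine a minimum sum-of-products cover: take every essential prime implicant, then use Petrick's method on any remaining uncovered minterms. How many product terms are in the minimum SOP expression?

6

Round 0: 00000 00101✓ 00111✓ 01011✓ 01110✓ 01111✓ 10001 10010 11100✓ 11110✓
Round 1: -1110 0-111 001-1 01-11 0111- 111-0
PIs = {-1110, 0-111, 00000, 001-1, 01-11, 0111-, 10001, 10010, 111-0}
Coverage chart:
  m0: 00000 ←essential
  m5: 001-1 ←essential
  m7: 0-111,001-1
  m11: 01-11 ←essential
  m14: -1110,0111-
  m15: 0-111,01-11,0111-
  m17: 10001 ←essential
  m18: 10010 ←essential
  m30: -1110,111-0
Essential: 00000, 001-1, 01-11, 10001, 10010
Petrick residual → -1110
Min cover (6 terms): bcde' + a'b'c'd'e' + a'b'ce + a'bde + ab'c'd'e + ab'c'de'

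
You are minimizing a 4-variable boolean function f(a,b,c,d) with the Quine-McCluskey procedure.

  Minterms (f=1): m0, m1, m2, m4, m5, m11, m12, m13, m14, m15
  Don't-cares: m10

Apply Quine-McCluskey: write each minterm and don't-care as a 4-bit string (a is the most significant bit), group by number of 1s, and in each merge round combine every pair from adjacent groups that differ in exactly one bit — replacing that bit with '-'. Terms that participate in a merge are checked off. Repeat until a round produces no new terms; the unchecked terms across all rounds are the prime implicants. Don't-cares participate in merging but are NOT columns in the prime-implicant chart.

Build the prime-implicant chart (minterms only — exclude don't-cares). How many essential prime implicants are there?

[col 0] 0000*, 0001*, 0010*, 0100*, 0101*, 1010*, 1011*, 1100*, 1101*, 1110*, 1111*
[col 1] -010, -100*, -101*, 0-00*, 0-01*, 00-0, 000-*, 010-*, 1-10*, 1-11*, 101-*, 11-0*, 11-1*, 110-*, 111-*
[col 2] -10-, 0-0-, 1-1-, 11--
Prime implicants: -010, -10-, 0-0-, 00-0, 1-1-, 11--
PI chart (minterm → PIs covering it):
  0 | 0-0-,00-0
  1 | 0-0-  (sole → essential)
  2 | -010,00-0
  4 | -10-,0-0-
  5 | -10-,0-0-
  11 | 1-1-  (sole → essential)
  12 | -10-,11--
  13 | -10-,11--
  14 | 1-1-,11--
  15 | 1-1-,11--
Essential prime implicants: 0-0-, 1-1-

2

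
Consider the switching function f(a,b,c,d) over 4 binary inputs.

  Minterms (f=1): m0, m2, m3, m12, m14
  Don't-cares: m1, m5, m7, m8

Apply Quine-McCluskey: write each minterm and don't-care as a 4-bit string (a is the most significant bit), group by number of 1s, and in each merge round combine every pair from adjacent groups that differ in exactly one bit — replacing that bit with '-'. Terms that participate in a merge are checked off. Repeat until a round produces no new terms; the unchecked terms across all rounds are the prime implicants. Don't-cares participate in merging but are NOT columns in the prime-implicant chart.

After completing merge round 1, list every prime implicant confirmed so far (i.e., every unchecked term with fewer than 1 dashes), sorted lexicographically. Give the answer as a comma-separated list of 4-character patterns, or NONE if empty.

NONE

size-2^0 implicants → 0000(✓)  0001(✓)  0010(✓)  0011(✓)  0101(✓)  0111(✓)  1000(✓)  1100(✓)  1110(✓)
size-2^1 implicants → -000  0-01(✓)  0-11(✓)  00-0(✓)  00-1(✓)  000-(✓)  001-(✓)  01-1(✓)  1-00  11-0
size-2^2 implicants → 0--1  00--
Unchecked terms (primes): -000, 0--1, 00--, 1-00, 11-0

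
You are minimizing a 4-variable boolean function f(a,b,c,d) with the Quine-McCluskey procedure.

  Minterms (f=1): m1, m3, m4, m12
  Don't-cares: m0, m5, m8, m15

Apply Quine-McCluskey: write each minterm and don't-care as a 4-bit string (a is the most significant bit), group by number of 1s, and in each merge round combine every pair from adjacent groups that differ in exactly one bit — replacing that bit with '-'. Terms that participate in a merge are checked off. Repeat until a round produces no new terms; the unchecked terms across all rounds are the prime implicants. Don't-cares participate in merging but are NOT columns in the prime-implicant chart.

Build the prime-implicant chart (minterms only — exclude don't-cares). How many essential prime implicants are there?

2

size-2^0 implicants → 0000(✓)  0001(✓)  0011(✓)  0100(✓)  0101(✓)  1000(✓)  1100(✓)  1111
size-2^1 implicants → -000(✓)  -100(✓)  0-00(✓)  0-01(✓)  00-1  000-(✓)  010-(✓)  1-00(✓)
size-2^2 implicants → --00  0-0-
Unchecked terms (primes): --00, 0-0-, 00-1, 1111
Minterm coverage:
  m1 ⊆ 0-0-,00-1
  m3 ⊆ 00-1 [E]
  m4 ⊆ --00,0-0-
  m12 ⊆ --00 [E]
E = {--00, 00-1}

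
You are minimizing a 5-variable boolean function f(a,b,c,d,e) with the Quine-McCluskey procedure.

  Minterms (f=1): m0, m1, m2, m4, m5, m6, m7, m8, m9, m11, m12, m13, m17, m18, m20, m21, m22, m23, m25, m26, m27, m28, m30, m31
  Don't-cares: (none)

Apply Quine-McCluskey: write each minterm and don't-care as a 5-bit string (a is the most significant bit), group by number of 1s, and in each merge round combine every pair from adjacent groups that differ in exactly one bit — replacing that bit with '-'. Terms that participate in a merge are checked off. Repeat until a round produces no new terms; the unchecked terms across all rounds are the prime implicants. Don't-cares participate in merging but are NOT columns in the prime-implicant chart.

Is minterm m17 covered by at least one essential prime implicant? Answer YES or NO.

size-2^0 implicants → 00000(✓)  00001(✓)  00010(✓)  00100(✓)  00101(✓)  00110(✓)  00111(✓)  01000(✓)  01001(✓)  01011(✓)  01100(✓)  01101(✓)  10001(✓)  10010(✓)  10100(✓)  10101(✓)  10110(✓)  10111(✓)  11001(✓)  11010(✓)  11011(✓)  11100(✓)  11110(✓)  11111(✓)
size-2^1 implicants → -0001(✓)  -0010(✓)  -0100(✓)  -0101(✓)  -0110(✓)  -0111(✓)  -1001(✓)  -1011(✓)  -1100(✓)  0-000(✓)  0-001(✓)  0-100(✓)  0-101(✓)  00-00(✓)  00-01(✓)  00-10(✓)  000-0(✓)  0000-(✓)  001-0(✓)  001-1(✓)  0010-(✓)  0011-(✓)  01-00(✓)  01-01(✓)  010-1(✓)  0100-(✓)  0110-(✓)  1-001(✓)  1-010(✓)  1-100(✓)  1-110(✓)  1-111(✓)  10-01(✓)  10-10(✓)  101-0(✓)  101-1(✓)  1010-(✓)  1011-(✓)  11-10(✓)  11-11(✓)  110-1(✓)  1101-(✓)  111-0(✓)  1111-(✓)
size-2^2 implicants → --001  --100  -0-01  -0-10  -01-0(✓)  -01-1(✓)  -010-(✓)  -011-(✓)  -10-1  0--00(✓)  0--01(✓)  0-00-(✓)  0-10-(✓)  00--0  00-0-(✓)  001--(✓)  01-0-(✓)  1--10  1-1-0  1-11-  101--(✓)  11-1-
size-2^3 implicants → -01--  0--0-
Unchecked terms (primes): --001, --100, -0-01, -0-10, -01--, -10-1, 0--0-, 00--0, 1--10, 1-1-0, 1-11-, 11-1-
Minterm coverage:
  m0 ⊆ 0--0-,00--0
  m1 ⊆ --001,-0-01,0--0-
  m2 ⊆ -0-10,00--0
  m4 ⊆ --100,-01--,0--0-,00--0
  m5 ⊆ -0-01,-01--,0--0-
  m6 ⊆ -0-10,-01--,00--0
  m7 ⊆ -01-- [E]
  m8 ⊆ 0--0- [E]
  m9 ⊆ --001,-10-1,0--0-
  m11 ⊆ -10-1 [E]
  m12 ⊆ --100,0--0-
  m13 ⊆ 0--0- [E]
  m17 ⊆ --001,-0-01
  m18 ⊆ -0-10,1--10
  m20 ⊆ --100,-01--,1-1-0
  m21 ⊆ -0-01,-01--
  m22 ⊆ -0-10,-01--,1--10,1-1-0,1-11-
  m23 ⊆ -01--,1-11-
  m25 ⊆ --001,-10-1
  m26 ⊆ 1--10,11-1-
  m27 ⊆ -10-1,11-1-
  m28 ⊆ --100,1-1-0
  m30 ⊆ 1--10,1-1-0,1-11-,11-1-
  m31 ⊆ 1-11-,11-1-
E = {-01--, -10-1, 0--0-}

NO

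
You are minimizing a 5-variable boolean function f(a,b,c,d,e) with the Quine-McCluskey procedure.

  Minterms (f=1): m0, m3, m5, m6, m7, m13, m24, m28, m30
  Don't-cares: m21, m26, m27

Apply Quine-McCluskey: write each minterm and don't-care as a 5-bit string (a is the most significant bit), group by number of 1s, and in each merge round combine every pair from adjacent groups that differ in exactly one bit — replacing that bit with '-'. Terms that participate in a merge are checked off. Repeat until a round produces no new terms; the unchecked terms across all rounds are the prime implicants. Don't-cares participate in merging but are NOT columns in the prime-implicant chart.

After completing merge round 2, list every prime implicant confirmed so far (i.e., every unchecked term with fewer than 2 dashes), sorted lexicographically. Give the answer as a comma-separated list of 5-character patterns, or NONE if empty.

Round 0: 00000 00011✓ 00101✓ 00110✓ 00111✓ 01101✓ 10101✓ 11000✓ 11010✓ 11011✓ 11100✓ 11110✓
Round 1: -0101 0-101 00-11 001-1 0011- 11-00✓ 11-10✓ 110-0✓ 1101- 111-0✓
Round 2: 11--0
PIs = {-0101, 0-101, 00-11, 00000, 001-1, 0011-, 11--0, 1101-}

-0101, 0-101, 00-11, 00000, 001-1, 0011-, 1101-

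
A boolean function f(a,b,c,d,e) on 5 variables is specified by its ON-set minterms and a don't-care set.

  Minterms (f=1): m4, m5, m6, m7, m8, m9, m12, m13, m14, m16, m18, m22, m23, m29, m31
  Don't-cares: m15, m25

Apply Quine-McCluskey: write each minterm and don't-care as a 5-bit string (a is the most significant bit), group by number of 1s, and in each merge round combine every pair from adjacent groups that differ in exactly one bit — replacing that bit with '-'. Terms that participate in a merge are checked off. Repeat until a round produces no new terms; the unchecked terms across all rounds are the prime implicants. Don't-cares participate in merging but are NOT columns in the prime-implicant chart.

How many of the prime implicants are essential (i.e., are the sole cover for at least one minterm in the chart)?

3

Round 0: 00100✓ 00101✓ 00110✓ 00111✓ 01000✓ 01001✓ 01100✓ 01101✓ 01110✓ 01111✓ 10000✓ 10010✓ 10110✓ 10111✓ 11001✓ 11101✓ 11111✓
Round 1: -0110✓ -0111✓ -1001✓ -1101✓ -1111✓ 0-100✓ 0-101✓ 0-110✓ 0-111✓ 001-0✓ 001-1✓ 0010-✓ 0011-✓ 01-00✓ 01-01✓ 0100-✓ 011-0✓ 011-1✓ 0110-✓ 0111-✓ 1-111✓ 10-10 100-0 1011-✓ 11-01✓ 111-1✓
Round 2: --111 -011- -1-01 -11-1 0-1-0✓ 0-1-1✓ 0-10-✓ 0-11-✓ 001--✓ 01-0- 011--✓
Round 3: 0-1--
PIs = {--111, -011-, -1-01, -11-1, 0-1--, 01-0-, 10-10, 100-0}
Coverage chart:
  m4: 0-1-- ←essential
  m5: 0-1-- ←essential
  m6: -011-,0-1--
  m7: --111,-011-,0-1--
  m8: 01-0- ←essential
  m9: -1-01,01-0-
  m12: 0-1--,01-0-
  m13: -1-01,-11-1,0-1--,01-0-
  m14: 0-1-- ←essential
  m16: 100-0 ←essential
  m18: 10-10,100-0
  m22: -011-,10-10
  m23: --111,-011-
  m29: -1-01,-11-1
  m31: --111,-11-1
Essential: 0-1--, 01-0-, 100-0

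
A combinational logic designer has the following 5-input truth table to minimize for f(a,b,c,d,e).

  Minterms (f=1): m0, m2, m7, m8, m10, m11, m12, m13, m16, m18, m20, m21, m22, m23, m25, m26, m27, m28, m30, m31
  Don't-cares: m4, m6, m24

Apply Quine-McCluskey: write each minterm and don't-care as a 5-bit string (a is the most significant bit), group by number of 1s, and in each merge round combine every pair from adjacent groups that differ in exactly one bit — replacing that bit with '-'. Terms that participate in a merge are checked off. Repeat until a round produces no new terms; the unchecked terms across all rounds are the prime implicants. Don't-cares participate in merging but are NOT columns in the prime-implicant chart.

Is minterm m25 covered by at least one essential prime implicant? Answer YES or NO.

YES

size-2^0 implicants → 00000(✓)  00010(✓)  00100(✓)  00110(✓)  00111(✓)  01000(✓)  01010(✓)  01011(✓)  01100(✓)  01101(✓)  10000(✓)  10010(✓)  10100(✓)  10101(✓)  10110(✓)  10111(✓)  11000(✓)  11001(✓)  11010(✓)  11011(✓)  11100(✓)  11110(✓)  11111(✓)
size-2^1 implicants → -0000(✓)  -0010(✓)  -0100(✓)  -0110(✓)  -0111(✓)  -1000(✓)  -1010(✓)  -1011(✓)  -1100(✓)  0-000(✓)  0-010(✓)  0-100(✓)  00-00(✓)  00-10(✓)  000-0(✓)  001-0(✓)  0011-(✓)  01-00(✓)  010-0(✓)  0101-(✓)  0110-  1-000(✓)  1-010(✓)  1-100(✓)  1-110(✓)  1-111(✓)  10-00(✓)  10-10(✓)  100-0(✓)  101-0(✓)  101-1(✓)  1010-(✓)  1011-(✓)  11-00(✓)  11-10(✓)  11-11(✓)  110-0(✓)  110-1(✓)  1100-(✓)  1101-(✓)  111-0(✓)  1111-(✓)
size-2^2 implicants → --000(✓)  --010(✓)  --100(✓)  -0-00(✓)  -0-10(✓)  -00-0(✓)  -01-0(✓)  -011-  -1-00(✓)  -10-0(✓)  -101-  0--00(✓)  0-0-0(✓)  00--0(✓)  1--00(✓)  1--10(✓)  1-0-0(✓)  1-1-0(✓)  1-11-  10--0(✓)  101--  11--0(✓)  11-1-  110--
size-2^3 implicants → ---00  --0-0  -0--0  1---0
Unchecked terms (primes): ---00, --0-0, -0--0, -011-, -101-, 0110-, 1---0, 1-11-, 101--, 11-1-, 110--
Minterm coverage:
  m0 ⊆ ---00,--0-0,-0--0
  m2 ⊆ --0-0,-0--0
  m7 ⊆ -011- [E]
  m8 ⊆ ---00,--0-0
  m10 ⊆ --0-0,-101-
  m11 ⊆ -101- [E]
  m12 ⊆ ---00,0110-
  m13 ⊆ 0110- [E]
  m16 ⊆ ---00,--0-0,-0--0,1---0
  m18 ⊆ --0-0,-0--0,1---0
  m20 ⊆ ---00,-0--0,1---0,101--
  m21 ⊆ 101-- [E]
  m22 ⊆ -0--0,-011-,1---0,1-11-,101--
  m23 ⊆ -011-,1-11-,101--
  m25 ⊆ 110-- [E]
  m26 ⊆ --0-0,-101-,1---0,11-1-,110--
  m27 ⊆ -101-,11-1-,110--
  m28 ⊆ ---00,1---0
  m30 ⊆ 1---0,1-11-,11-1-
  m31 ⊆ 1-11-,11-1-
E = {-011-, -101-, 0110-, 101--, 110--}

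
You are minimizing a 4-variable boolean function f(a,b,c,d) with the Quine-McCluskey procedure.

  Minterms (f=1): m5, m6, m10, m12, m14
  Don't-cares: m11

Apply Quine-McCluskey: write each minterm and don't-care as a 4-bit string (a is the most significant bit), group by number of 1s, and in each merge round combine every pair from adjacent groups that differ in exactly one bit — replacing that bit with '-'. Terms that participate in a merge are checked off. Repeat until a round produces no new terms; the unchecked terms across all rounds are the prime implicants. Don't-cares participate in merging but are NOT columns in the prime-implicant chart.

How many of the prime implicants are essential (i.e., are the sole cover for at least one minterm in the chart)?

Round 0: 0101 0110✓ 1010✓ 1011✓ 1100✓ 1110✓
Round 1: -110 1-10 101- 11-0
PIs = {-110, 0101, 1-10, 101-, 11-0}
Coverage chart:
  m5: 0101 ←essential
  m6: -110 ←essential
  m10: 1-10,101-
  m12: 11-0 ←essential
  m14: -110,1-10,11-0
Essential: -110, 0101, 11-0

3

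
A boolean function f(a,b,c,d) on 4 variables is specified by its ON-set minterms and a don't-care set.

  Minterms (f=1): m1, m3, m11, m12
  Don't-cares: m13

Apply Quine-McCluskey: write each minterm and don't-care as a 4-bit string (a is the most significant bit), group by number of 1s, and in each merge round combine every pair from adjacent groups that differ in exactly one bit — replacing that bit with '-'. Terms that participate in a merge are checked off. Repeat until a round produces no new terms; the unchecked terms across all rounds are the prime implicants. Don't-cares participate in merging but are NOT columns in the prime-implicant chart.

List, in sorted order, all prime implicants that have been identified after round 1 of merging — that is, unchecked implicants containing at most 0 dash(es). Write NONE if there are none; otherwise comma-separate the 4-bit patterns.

[col 0] 0001*, 0011*, 1011*, 1100*, 1101*
[col 1] -011, 00-1, 110-
Prime implicants: -011, 00-1, 110-

NONE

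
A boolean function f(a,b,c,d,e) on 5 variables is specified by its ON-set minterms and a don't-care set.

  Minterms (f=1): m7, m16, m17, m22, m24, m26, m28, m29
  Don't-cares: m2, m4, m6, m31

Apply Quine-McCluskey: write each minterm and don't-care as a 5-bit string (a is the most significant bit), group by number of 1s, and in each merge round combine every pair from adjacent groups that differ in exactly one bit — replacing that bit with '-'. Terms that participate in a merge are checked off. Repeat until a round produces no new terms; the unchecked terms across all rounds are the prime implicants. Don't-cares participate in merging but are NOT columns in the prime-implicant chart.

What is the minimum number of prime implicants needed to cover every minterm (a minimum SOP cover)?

5

[col 0] 00010*, 00100*, 00110*, 00111*, 10000*, 10001*, 10110*, 11000*, 11010*, 11100*, 11101*, 11111*
[col 1] -0110, 00-10, 001-0, 0011-, 1-000, 1000-, 11-00, 110-0, 111-1, 1110-
Prime implicants: -0110, 00-10, 001-0, 0011-, 1-000, 1000-, 11-00, 110-0, 111-1, 1110-
PI chart (minterm → PIs covering it):
  7 | 0011-  (sole → essential)
  16 | 1-000,1000-
  17 | 1000-  (sole → essential)
  22 | -0110  (sole → essential)
  24 | 1-000,11-00,110-0
  26 | 110-0  (sole → essential)
  28 | 11-00,1110-
  29 | 111-1,1110-
Essential prime implicants: -0110, 0011-, 1000-, 110-0
Petrick residual → 1110-
Minimum SOP uses 5 PIs: b'cde' + a'b'cd + ab'c'd' + abc'e' + abcd'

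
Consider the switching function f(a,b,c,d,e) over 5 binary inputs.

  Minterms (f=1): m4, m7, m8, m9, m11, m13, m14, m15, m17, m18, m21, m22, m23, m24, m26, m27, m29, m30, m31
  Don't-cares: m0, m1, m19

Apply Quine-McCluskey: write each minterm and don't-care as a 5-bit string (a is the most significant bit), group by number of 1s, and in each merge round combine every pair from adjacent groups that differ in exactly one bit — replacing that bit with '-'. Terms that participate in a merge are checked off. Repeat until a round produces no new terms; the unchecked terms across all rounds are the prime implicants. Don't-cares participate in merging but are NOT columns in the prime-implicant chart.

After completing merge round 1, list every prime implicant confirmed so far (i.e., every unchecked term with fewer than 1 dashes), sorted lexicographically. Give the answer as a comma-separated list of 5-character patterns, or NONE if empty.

size-2^0 implicants → 00000(✓)  00001(✓)  00100(✓)  00111(✓)  01000(✓)  01001(✓)  01011(✓)  01101(✓)  01110(✓)  01111(✓)  10001(✓)  10010(✓)  10011(✓)  10101(✓)  10110(✓)  10111(✓)  11000(✓)  11010(✓)  11011(✓)  11101(✓)  11110(✓)  11111(✓)
size-2^1 implicants → -0001  -0111(✓)  -1000  -1011(✓)  -1101(✓)  -1110(✓)  -1111(✓)  0-000(✓)  0-001(✓)  0-111(✓)  00-00  0000-(✓)  01-01(✓)  01-11(✓)  010-1(✓)  0100-(✓)  011-1(✓)  0111-(✓)  1-010(✓)  1-011(✓)  1-101(✓)  1-110(✓)  1-111(✓)  10-01(✓)  10-10(✓)  10-11(✓)  100-1(✓)  1001-(✓)  101-1(✓)  1011-(✓)  11-10(✓)  11-11(✓)  110-0  1101-(✓)  111-1(✓)  1111-(✓)
size-2^2 implicants → --111  -1-11  -11-1  -111-  0-00-  01--1  1--10(✓)  1--11(✓)  1-01-(✓)  1-1-1  1-11-(✓)  10--1  10-1-(✓)  11-1-(✓)
size-2^3 implicants → 1--1-
Unchecked terms (primes): --111, -0001, -1-11, -1000, -11-1, -111-, 0-00-, 00-00, 01--1, 1--1-, 1-1-1, 10--1, 110-0

NONE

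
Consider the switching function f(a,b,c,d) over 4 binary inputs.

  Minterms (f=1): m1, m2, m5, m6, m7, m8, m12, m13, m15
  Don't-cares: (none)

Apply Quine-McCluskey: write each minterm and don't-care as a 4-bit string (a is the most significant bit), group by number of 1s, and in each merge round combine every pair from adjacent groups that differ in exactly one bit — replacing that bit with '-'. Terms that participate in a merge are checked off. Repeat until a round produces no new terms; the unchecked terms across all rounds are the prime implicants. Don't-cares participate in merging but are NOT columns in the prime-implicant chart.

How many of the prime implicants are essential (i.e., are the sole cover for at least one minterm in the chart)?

4

Round 0: 0001✓ 0010✓ 0101✓ 0110✓ 0111✓ 1000✓ 1100✓ 1101✓ 1111✓
Round 1: -101✓ -111✓ 0-01 0-10 01-1✓ 011- 1-00 11-1✓ 110-
Round 2: -1-1
PIs = {-1-1, 0-01, 0-10, 011-, 1-00, 110-}
Coverage chart:
  m1: 0-01 ←essential
  m2: 0-10 ←essential
  m5: -1-1,0-01
  m6: 0-10,011-
  m7: -1-1,011-
  m8: 1-00 ←essential
  m12: 1-00,110-
  m13: -1-1,110-
  m15: -1-1 ←essential
Essential: -1-1, 0-01, 0-10, 1-00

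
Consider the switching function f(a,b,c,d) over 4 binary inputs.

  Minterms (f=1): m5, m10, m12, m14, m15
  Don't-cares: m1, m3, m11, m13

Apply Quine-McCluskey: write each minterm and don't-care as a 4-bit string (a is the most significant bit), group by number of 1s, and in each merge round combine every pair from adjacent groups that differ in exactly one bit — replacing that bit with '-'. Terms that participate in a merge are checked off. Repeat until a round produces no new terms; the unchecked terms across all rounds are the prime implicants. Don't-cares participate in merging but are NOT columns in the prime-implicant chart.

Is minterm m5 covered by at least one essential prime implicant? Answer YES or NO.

Round 0: 0001✓ 0011✓ 0101✓ 1010✓ 1011✓ 1100✓ 1101✓ 1110✓ 1111✓
Round 1: -011 -101 0-01 00-1 1-10✓ 1-11✓ 101-✓ 11-0✓ 11-1✓ 110-✓ 111-✓
Round 2: 1-1- 11--
PIs = {-011, -101, 0-01, 00-1, 1-1-, 11--}
Coverage chart:
  m5: -101,0-01
  m10: 1-1- ←essential
  m12: 11-- ←essential
  m14: 1-1-,11--
  m15: 1-1-,11--
Essential: 1-1-, 11--

NO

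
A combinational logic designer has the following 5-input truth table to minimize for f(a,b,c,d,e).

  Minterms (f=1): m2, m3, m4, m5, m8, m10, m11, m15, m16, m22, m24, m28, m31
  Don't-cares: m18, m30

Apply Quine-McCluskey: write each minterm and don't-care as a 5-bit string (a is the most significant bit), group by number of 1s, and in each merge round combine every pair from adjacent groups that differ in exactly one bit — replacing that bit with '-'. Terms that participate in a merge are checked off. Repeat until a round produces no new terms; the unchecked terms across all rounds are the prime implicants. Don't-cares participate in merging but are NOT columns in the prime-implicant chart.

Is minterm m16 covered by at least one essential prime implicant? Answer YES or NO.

Round 0: 00010✓ 00011✓ 00100✓ 00101✓ 01000✓ 01010✓ 01011✓ 01111✓ 10000✓ 10010✓ 10110✓ 11000✓ 11100✓ 11110✓ 11111✓
Round 1: -0010 -1000 -1111 0-010✓ 0-011✓ 0001-✓ 0010- 01-11 010-0 0101-✓ 1-000 1-110 10-10 100-0 11-00 111-0 1111-
Round 2: 0-01-
PIs = {-0010, -1000, -1111, 0-01-, 0010-, 01-11, 010-0, 1-000, 1-110, 10-10, 100-0, 11-00, 111-0, 1111-}
Coverage chart:
  m2: -0010,0-01-
  m3: 0-01- ←essential
  m4: 0010- ←essential
  m5: 0010- ←essential
  m8: -1000,010-0
  m10: 0-01-,010-0
  m11: 0-01-,01-11
  m15: -1111,01-11
  m16: 1-000,100-0
  m22: 1-110,10-10
  m24: -1000,1-000,11-00
  m28: 11-00,111-0
  m31: -1111,1111-
Essential: 0-01-, 0010-

NO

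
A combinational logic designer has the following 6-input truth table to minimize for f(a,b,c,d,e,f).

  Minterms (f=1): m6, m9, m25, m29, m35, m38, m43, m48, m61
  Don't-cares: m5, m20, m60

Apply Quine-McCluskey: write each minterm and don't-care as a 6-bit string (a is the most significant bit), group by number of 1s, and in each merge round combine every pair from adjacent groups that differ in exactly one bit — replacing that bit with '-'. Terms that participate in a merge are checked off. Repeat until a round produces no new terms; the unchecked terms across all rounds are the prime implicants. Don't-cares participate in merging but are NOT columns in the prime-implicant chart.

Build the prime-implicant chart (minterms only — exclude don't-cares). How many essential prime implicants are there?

size-2^0 implicants → 000101  000110(✓)  001001(✓)  010100  011001(✓)  011101(✓)  100011(✓)  100110(✓)  101011(✓)  110000  111100(✓)  111101(✓)
size-2^1 implicants → -00110  -11101  0-1001  011-01  10-011  11110-
Unchecked terms (primes): -00110, -11101, 0-1001, 000101, 010100, 011-01, 10-011, 110000, 11110-
Minterm coverage:
  m6 ⊆ -00110 [E]
  m9 ⊆ 0-1001 [E]
  m25 ⊆ 0-1001,011-01
  m29 ⊆ -11101,011-01
  m35 ⊆ 10-011 [E]
  m38 ⊆ -00110 [E]
  m43 ⊆ 10-011 [E]
  m48 ⊆ 110000 [E]
  m61 ⊆ -11101,11110-
E = {-00110, 0-1001, 10-011, 110000}

4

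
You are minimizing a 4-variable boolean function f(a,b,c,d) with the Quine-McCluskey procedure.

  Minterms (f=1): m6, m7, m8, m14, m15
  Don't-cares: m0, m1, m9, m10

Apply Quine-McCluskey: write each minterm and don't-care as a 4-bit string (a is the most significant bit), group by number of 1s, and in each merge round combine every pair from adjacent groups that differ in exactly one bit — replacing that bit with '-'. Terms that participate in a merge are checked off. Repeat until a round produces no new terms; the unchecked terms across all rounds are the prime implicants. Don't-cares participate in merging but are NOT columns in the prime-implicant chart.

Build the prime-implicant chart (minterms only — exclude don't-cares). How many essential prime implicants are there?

size-2^0 implicants → 0000(✓)  0001(✓)  0110(✓)  0111(✓)  1000(✓)  1001(✓)  1010(✓)  1110(✓)  1111(✓)
size-2^1 implicants → -000(✓)  -001(✓)  -110(✓)  -111(✓)  000-(✓)  011-(✓)  1-10  10-0  100-(✓)  111-(✓)
size-2^2 implicants → -00-  -11-
Unchecked terms (primes): -00-, -11-, 1-10, 10-0
Minterm coverage:
  m6 ⊆ -11- [E]
  m7 ⊆ -11- [E]
  m8 ⊆ -00-,10-0
  m14 ⊆ -11-,1-10
  m15 ⊆ -11- [E]
E = {-11-}

1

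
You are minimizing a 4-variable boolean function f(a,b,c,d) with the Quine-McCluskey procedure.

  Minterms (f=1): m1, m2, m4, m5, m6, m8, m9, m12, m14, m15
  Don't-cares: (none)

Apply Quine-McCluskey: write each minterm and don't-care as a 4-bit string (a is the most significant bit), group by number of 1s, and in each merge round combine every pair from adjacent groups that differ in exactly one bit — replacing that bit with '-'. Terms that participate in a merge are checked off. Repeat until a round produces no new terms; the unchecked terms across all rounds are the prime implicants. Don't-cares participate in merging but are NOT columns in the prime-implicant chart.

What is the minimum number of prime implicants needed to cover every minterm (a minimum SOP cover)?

5

[col 0] 0001*, 0010*, 0100*, 0101*, 0110*, 1000*, 1001*, 1100*, 1110*, 1111*
[col 1] -001, -100*, -110*, 0-01, 0-10, 01-0*, 010-, 1-00, 100-, 11-0*, 111-
[col 2] -1-0
Prime implicants: -001, -1-0, 0-01, 0-10, 010-, 1-00, 100-, 111-
PI chart (minterm → PIs covering it):
  1 | -001,0-01
  2 | 0-10  (sole → essential)
  4 | -1-0,010-
  5 | 0-01,010-
  6 | -1-0,0-10
  8 | 1-00,100-
  9 | -001,100-
  12 | -1-0,1-00
  14 | -1-0,111-
  15 | 111-  (sole → essential)
Essential prime implicants: 0-10, 111-
Petrick residual → -001, 010-, 1-00
Minimum SOP uses 5 PIs: b'c'd + a'cd' + a'bc' + ac'd' + abc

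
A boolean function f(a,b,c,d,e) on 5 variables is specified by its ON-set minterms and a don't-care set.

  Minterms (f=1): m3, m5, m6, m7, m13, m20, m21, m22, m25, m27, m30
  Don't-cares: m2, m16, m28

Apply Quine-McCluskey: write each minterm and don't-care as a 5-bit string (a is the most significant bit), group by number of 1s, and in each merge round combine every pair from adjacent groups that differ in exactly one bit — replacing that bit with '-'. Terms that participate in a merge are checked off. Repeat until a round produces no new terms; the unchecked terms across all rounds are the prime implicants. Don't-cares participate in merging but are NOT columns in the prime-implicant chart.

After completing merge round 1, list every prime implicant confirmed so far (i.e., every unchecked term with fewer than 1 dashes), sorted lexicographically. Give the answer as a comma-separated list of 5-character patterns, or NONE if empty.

NONE

size-2^0 implicants → 00010(✓)  00011(✓)  00101(✓)  00110(✓)  00111(✓)  01101(✓)  10000(✓)  10100(✓)  10101(✓)  10110(✓)  11001(✓)  11011(✓)  11100(✓)  11110(✓)
size-2^1 implicants → -0101  -0110  0-101  00-10(✓)  00-11(✓)  0001-(✓)  001-1  0011-(✓)  1-100(✓)  1-110(✓)  10-00  101-0(✓)  1010-  110-1  111-0(✓)
size-2^2 implicants → 00-1-  1-1-0
Unchecked terms (primes): -0101, -0110, 0-101, 00-1-, 001-1, 1-1-0, 10-00, 1010-, 110-1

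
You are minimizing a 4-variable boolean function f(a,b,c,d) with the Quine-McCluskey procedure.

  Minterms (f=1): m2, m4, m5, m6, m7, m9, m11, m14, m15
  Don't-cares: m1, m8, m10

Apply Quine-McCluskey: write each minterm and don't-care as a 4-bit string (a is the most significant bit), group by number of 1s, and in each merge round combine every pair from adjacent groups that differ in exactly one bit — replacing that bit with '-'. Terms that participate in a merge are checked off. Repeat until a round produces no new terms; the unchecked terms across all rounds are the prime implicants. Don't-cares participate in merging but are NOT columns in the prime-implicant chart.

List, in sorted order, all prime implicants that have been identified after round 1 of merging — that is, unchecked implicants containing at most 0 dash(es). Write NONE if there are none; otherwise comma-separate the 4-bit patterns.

size-2^0 implicants → 0001(✓)  0010(✓)  0100(✓)  0101(✓)  0110(✓)  0111(✓)  1000(✓)  1001(✓)  1010(✓)  1011(✓)  1110(✓)  1111(✓)
size-2^1 implicants → -001  -010(✓)  -110(✓)  -111(✓)  0-01  0-10(✓)  01-0(✓)  01-1(✓)  010-(✓)  011-(✓)  1-10(✓)  1-11(✓)  10-0(✓)  10-1(✓)  100-(✓)  101-(✓)  111-(✓)
size-2^2 implicants → --10  -11-  01--  1-1-  10--
Unchecked terms (primes): --10, -001, -11-, 0-01, 01--, 1-1-, 10--

NONE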